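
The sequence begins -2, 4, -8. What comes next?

Ratios: 4 / -2 = -2.0
This is a geometric sequence with common ratio r = -2.
Next term = -8 * -2 = 16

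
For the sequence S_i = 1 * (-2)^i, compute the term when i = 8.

S_8 = 1 * (-2)^8 = 1 * 256 = 256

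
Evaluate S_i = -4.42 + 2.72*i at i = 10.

S_10 = -4.42 + 2.72*10 = -4.42 + 27.2 = 22.78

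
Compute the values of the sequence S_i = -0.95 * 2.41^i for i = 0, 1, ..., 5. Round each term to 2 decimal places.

This is a geometric sequence.
i=0: S_0 = -0.95 * 2.41^0 = -0.95
i=1: S_1 = -0.95 * 2.41^1 ≈ -2.29
i=2: S_2 = -0.95 * 2.41^2 ≈ -5.52
i=3: S_3 = -0.95 * 2.41^3 ≈ -13.3
i=4: S_4 = -0.95 * 2.41^4 ≈ -32.05
i=5: S_5 = -0.95 * 2.41^5 ≈ -77.23
The first 6 terms are: [-0.95, -2.29, -5.52, -13.3, -32.05, -77.23]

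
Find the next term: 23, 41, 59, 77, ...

Differences: 41 - 23 = 18
This is an arithmetic sequence with common difference d = 18.
Next term = 77 + 18 = 95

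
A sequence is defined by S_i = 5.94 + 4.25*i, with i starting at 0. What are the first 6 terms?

This is an arithmetic sequence.
i=0: S_0 = 5.94 + 4.25*0 = 5.94
i=1: S_1 = 5.94 + 4.25*1 = 10.19
i=2: S_2 = 5.94 + 4.25*2 = 14.44
i=3: S_3 = 5.94 + 4.25*3 = 18.69
i=4: S_4 = 5.94 + 4.25*4 = 22.94
i=5: S_5 = 5.94 + 4.25*5 = 27.19
The first 6 terms are: [5.94, 10.19, 14.44, 18.69, 22.94, 27.19]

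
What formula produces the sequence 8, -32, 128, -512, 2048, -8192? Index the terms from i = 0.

Check ratios: -32 / 8 = -4.0
Common ratio r = -4.
First term a = 8.
Formula: S_i = 8 * (-4)^i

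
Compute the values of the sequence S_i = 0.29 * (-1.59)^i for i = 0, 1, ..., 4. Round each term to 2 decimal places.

This is a geometric sequence.
i=0: S_0 = 0.29 * (-1.59)^0 = 0.29
i=1: S_1 = 0.29 * (-1.59)^1 ≈ -0.46
i=2: S_2 = 0.29 * (-1.59)^2 ≈ 0.73
i=3: S_3 = 0.29 * (-1.59)^3 ≈ -1.17
i=4: S_4 = 0.29 * (-1.59)^4 ≈ 1.85
The first 5 terms are: [0.29, -0.46, 0.73, -1.17, 1.85]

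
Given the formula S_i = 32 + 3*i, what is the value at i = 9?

S_9 = 32 + 3*9 = 32 + 27 = 59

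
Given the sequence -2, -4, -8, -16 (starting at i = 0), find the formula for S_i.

Check ratios: -4 / -2 = 2.0
Common ratio r = 2.
First term a = -2.
Formula: S_i = -2 * 2^i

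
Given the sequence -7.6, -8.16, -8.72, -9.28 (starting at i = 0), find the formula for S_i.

Check differences: -8.16 - -7.6 = -0.56
-8.72 - -8.16 = -0.56
Common difference d = -0.56.
First term a = -7.6.
Formula: S_i = -7.60 - 0.56*i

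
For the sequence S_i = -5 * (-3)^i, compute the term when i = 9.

S_9 = -5 * (-3)^9 = -5 * -19683 = 98415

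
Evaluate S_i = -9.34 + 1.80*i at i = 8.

S_8 = -9.34 + 1.8*8 = -9.34 + 14.4 = 5.06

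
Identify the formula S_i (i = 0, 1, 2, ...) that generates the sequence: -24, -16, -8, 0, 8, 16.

Check differences: -16 - -24 = 8
-8 - -16 = 8
Common difference d = 8.
First term a = -24.
Formula: S_i = -24 + 8*i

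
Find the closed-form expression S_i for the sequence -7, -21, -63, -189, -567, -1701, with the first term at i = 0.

Check ratios: -21 / -7 = 3.0
Common ratio r = 3.
First term a = -7.
Formula: S_i = -7 * 3^i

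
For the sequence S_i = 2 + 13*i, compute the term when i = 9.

S_9 = 2 + 13*9 = 2 + 117 = 119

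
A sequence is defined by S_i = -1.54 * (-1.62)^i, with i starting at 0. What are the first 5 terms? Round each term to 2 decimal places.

This is a geometric sequence.
i=0: S_0 = -1.54 * (-1.62)^0 = -1.54
i=1: S_1 = -1.54 * (-1.62)^1 ≈ 2.49
i=2: S_2 = -1.54 * (-1.62)^2 ≈ -4.04
i=3: S_3 = -1.54 * (-1.62)^3 ≈ 6.55
i=4: S_4 = -1.54 * (-1.62)^4 ≈ -10.61
The first 5 terms are: [-1.54, 2.49, -4.04, 6.55, -10.61]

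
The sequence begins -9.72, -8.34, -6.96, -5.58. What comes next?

Differences: -8.34 - -9.72 = 1.38
This is an arithmetic sequence with common difference d = 1.38.
Next term = -5.58 + 1.38 = -4.2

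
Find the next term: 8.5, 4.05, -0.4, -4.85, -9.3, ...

Differences: 4.05 - 8.5 = -4.45
This is an arithmetic sequence with common difference d = -4.45.
Next term = -9.3 + -4.45 = -13.75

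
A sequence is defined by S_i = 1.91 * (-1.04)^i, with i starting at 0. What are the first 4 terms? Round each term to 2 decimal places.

This is a geometric sequence.
i=0: S_0 = 1.91 * (-1.04)^0 = 1.91
i=1: S_1 = 1.91 * (-1.04)^1 ≈ -1.99
i=2: S_2 = 1.91 * (-1.04)^2 ≈ 2.07
i=3: S_3 = 1.91 * (-1.04)^3 ≈ -2.15
The first 4 terms are: [1.91, -1.99, 2.07, -2.15]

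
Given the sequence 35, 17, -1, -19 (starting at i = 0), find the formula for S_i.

Check differences: 17 - 35 = -18
-1 - 17 = -18
Common difference d = -18.
First term a = 35.
Formula: S_i = 35 - 18*i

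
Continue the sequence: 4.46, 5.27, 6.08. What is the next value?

Differences: 5.27 - 4.46 = 0.81
This is an arithmetic sequence with common difference d = 0.81.
Next term = 6.08 + 0.81 = 6.89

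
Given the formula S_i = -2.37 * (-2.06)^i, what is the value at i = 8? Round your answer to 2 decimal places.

S_8 = -2.37 * (-2.06)^8 ≈ -2.37 * 324.2931 ≈ -768.57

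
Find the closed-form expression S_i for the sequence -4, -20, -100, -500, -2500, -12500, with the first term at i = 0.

Check ratios: -20 / -4 = 5.0
Common ratio r = 5.
First term a = -4.
Formula: S_i = -4 * 5^i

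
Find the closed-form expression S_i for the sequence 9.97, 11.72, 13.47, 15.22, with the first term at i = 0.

Check differences: 11.72 - 9.97 = 1.75
13.47 - 11.72 = 1.75
Common difference d = 1.75.
First term a = 9.97.
Formula: S_i = 9.97 + 1.75*i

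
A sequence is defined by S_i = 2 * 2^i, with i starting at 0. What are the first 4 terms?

This is a geometric sequence.
i=0: S_0 = 2 * 2^0 = 2
i=1: S_1 = 2 * 2^1 = 4
i=2: S_2 = 2 * 2^2 = 8
i=3: S_3 = 2 * 2^3 = 16
The first 4 terms are: [2, 4, 8, 16]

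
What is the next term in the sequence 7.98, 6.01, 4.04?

Differences: 6.01 - 7.98 = -1.97
This is an arithmetic sequence with common difference d = -1.97.
Next term = 4.04 + -1.97 = 2.07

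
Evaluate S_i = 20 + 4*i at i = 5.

S_5 = 20 + 4*5 = 20 + 20 = 40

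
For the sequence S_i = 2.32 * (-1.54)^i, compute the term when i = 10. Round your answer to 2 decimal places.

S_10 = 2.32 * (-1.54)^10 ≈ 2.32 * 75.0252 ≈ 174.06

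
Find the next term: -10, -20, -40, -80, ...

Ratios: -20 / -10 = 2.0
This is a geometric sequence with common ratio r = 2.
Next term = -80 * 2 = -160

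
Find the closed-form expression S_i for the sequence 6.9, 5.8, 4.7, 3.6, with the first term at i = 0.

Check differences: 5.8 - 6.9 = -1.1
4.7 - 5.8 = -1.1
Common difference d = -1.1.
First term a = 6.9.
Formula: S_i = 6.90 - 1.10*i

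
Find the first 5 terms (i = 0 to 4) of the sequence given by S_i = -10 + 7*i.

This is an arithmetic sequence.
i=0: S_0 = -10 + 7*0 = -10
i=1: S_1 = -10 + 7*1 = -3
i=2: S_2 = -10 + 7*2 = 4
i=3: S_3 = -10 + 7*3 = 11
i=4: S_4 = -10 + 7*4 = 18
The first 5 terms are: [-10, -3, 4, 11, 18]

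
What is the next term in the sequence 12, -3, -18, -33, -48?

Differences: -3 - 12 = -15
This is an arithmetic sequence with common difference d = -15.
Next term = -48 + -15 = -63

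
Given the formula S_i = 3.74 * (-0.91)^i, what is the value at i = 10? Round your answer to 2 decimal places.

S_10 = 3.74 * (-0.91)^10 ≈ 3.74 * 0.3894 ≈ 1.46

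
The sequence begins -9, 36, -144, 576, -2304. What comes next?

Ratios: 36 / -9 = -4.0
This is a geometric sequence with common ratio r = -4.
Next term = -2304 * -4 = 9216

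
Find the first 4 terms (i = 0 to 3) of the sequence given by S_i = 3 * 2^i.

This is a geometric sequence.
i=0: S_0 = 3 * 2^0 = 3
i=1: S_1 = 3 * 2^1 = 6
i=2: S_2 = 3 * 2^2 = 12
i=3: S_3 = 3 * 2^3 = 24
The first 4 terms are: [3, 6, 12, 24]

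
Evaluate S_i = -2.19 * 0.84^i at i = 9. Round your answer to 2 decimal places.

S_9 = -2.19 * 0.84^9 ≈ -2.19 * 0.2082 ≈ -0.46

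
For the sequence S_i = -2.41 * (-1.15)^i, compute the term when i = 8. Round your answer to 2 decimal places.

S_8 = -2.41 * (-1.15)^8 ≈ -2.41 * 3.059 ≈ -7.37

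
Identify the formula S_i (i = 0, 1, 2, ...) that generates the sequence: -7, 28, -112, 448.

Check ratios: 28 / -7 = -4.0
Common ratio r = -4.
First term a = -7.
Formula: S_i = -7 * (-4)^i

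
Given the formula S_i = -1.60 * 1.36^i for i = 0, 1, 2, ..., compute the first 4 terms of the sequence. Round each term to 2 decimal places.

This is a geometric sequence.
i=0: S_0 = -1.6 * 1.36^0 = -1.6
i=1: S_1 = -1.6 * 1.36^1 ≈ -2.18
i=2: S_2 = -1.6 * 1.36^2 ≈ -2.96
i=3: S_3 = -1.6 * 1.36^3 ≈ -4.02
The first 4 terms are: [-1.6, -2.18, -2.96, -4.02]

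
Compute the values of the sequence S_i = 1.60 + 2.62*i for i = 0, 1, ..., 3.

This is an arithmetic sequence.
i=0: S_0 = 1.6 + 2.62*0 = 1.6
i=1: S_1 = 1.6 + 2.62*1 = 4.22
i=2: S_2 = 1.6 + 2.62*2 = 6.84
i=3: S_3 = 1.6 + 2.62*3 = 9.46
The first 4 terms are: [1.6, 4.22, 6.84, 9.46]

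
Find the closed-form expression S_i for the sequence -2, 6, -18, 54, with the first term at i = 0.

Check ratios: 6 / -2 = -3.0
Common ratio r = -3.
First term a = -2.
Formula: S_i = -2 * (-3)^i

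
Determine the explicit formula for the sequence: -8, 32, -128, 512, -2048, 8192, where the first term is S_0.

Check ratios: 32 / -8 = -4.0
Common ratio r = -4.
First term a = -8.
Formula: S_i = -8 * (-4)^i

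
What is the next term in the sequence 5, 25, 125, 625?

Ratios: 25 / 5 = 5.0
This is a geometric sequence with common ratio r = 5.
Next term = 625 * 5 = 3125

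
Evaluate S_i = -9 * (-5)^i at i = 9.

S_9 = -9 * (-5)^9 = -9 * -1953125 = 17578125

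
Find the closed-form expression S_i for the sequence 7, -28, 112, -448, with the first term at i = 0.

Check ratios: -28 / 7 = -4.0
Common ratio r = -4.
First term a = 7.
Formula: S_i = 7 * (-4)^i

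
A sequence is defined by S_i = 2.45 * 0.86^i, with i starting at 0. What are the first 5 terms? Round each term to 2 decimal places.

This is a geometric sequence.
i=0: S_0 = 2.45 * 0.86^0 = 2.45
i=1: S_1 = 2.45 * 0.86^1 ≈ 2.11
i=2: S_2 = 2.45 * 0.86^2 ≈ 1.81
i=3: S_3 = 2.45 * 0.86^3 ≈ 1.56
i=4: S_4 = 2.45 * 0.86^4 ≈ 1.34
The first 5 terms are: [2.45, 2.11, 1.81, 1.56, 1.34]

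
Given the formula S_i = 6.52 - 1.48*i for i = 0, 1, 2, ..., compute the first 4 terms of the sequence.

This is an arithmetic sequence.
i=0: S_0 = 6.52 + -1.48*0 = 6.52
i=1: S_1 = 6.52 + -1.48*1 = 5.04
i=2: S_2 = 6.52 + -1.48*2 = 3.56
i=3: S_3 = 6.52 + -1.48*3 = 2.08
The first 4 terms are: [6.52, 5.04, 3.56, 2.08]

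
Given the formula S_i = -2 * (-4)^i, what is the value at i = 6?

S_6 = -2 * (-4)^6 = -2 * 4096 = -8192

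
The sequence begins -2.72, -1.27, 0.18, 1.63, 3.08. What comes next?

Differences: -1.27 - -2.72 = 1.45
This is an arithmetic sequence with common difference d = 1.45.
Next term = 3.08 + 1.45 = 4.53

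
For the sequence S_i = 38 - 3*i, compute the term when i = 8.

S_8 = 38 + -3*8 = 38 + -24 = 14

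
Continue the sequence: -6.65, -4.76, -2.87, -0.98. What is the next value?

Differences: -4.76 - -6.65 = 1.89
This is an arithmetic sequence with common difference d = 1.89.
Next term = -0.98 + 1.89 = 0.91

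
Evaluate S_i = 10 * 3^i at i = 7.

S_7 = 10 * 3^7 = 10 * 2187 = 21870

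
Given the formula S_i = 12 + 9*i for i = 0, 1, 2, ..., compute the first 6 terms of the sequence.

This is an arithmetic sequence.
i=0: S_0 = 12 + 9*0 = 12
i=1: S_1 = 12 + 9*1 = 21
i=2: S_2 = 12 + 9*2 = 30
i=3: S_3 = 12 + 9*3 = 39
i=4: S_4 = 12 + 9*4 = 48
i=5: S_5 = 12 + 9*5 = 57
The first 6 terms are: [12, 21, 30, 39, 48, 57]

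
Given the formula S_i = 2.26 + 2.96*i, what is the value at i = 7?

S_7 = 2.26 + 2.96*7 = 2.26 + 20.72 = 22.98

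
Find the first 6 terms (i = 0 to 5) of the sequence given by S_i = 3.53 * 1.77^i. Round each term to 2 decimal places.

This is a geometric sequence.
i=0: S_0 = 3.53 * 1.77^0 = 3.53
i=1: S_1 = 3.53 * 1.77^1 ≈ 6.25
i=2: S_2 = 3.53 * 1.77^2 ≈ 11.06
i=3: S_3 = 3.53 * 1.77^3 ≈ 19.57
i=4: S_4 = 3.53 * 1.77^4 ≈ 34.65
i=5: S_5 = 3.53 * 1.77^5 ≈ 61.33
The first 6 terms are: [3.53, 6.25, 11.06, 19.57, 34.65, 61.33]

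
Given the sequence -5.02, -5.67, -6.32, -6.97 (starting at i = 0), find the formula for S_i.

Check differences: -5.67 - -5.02 = -0.65
-6.32 - -5.67 = -0.65
Common difference d = -0.65.
First term a = -5.02.
Formula: S_i = -5.02 - 0.65*i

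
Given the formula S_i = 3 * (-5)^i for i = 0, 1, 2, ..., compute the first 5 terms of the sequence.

This is a geometric sequence.
i=0: S_0 = 3 * (-5)^0 = 3
i=1: S_1 = 3 * (-5)^1 = -15
i=2: S_2 = 3 * (-5)^2 = 75
i=3: S_3 = 3 * (-5)^3 = -375
i=4: S_4 = 3 * (-5)^4 = 1875
The first 5 terms are: [3, -15, 75, -375, 1875]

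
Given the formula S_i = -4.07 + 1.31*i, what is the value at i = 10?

S_10 = -4.07 + 1.31*10 = -4.07 + 13.1 = 9.03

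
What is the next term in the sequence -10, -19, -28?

Differences: -19 - -10 = -9
This is an arithmetic sequence with common difference d = -9.
Next term = -28 + -9 = -37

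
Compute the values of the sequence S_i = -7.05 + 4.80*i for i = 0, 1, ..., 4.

This is an arithmetic sequence.
i=0: S_0 = -7.05 + 4.8*0 = -7.05
i=1: S_1 = -7.05 + 4.8*1 = -2.25
i=2: S_2 = -7.05 + 4.8*2 = 2.55
i=3: S_3 = -7.05 + 4.8*3 = 7.35
i=4: S_4 = -7.05 + 4.8*4 = 12.15
The first 5 terms are: [-7.05, -2.25, 2.55, 7.35, 12.15]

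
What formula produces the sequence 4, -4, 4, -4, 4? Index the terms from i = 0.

Check ratios: -4 / 4 = -1.0
Common ratio r = -1.
First term a = 4.
Formula: S_i = 4 * (-1)^i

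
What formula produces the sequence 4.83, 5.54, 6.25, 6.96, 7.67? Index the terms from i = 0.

Check differences: 5.54 - 4.83 = 0.71
6.25 - 5.54 = 0.71
Common difference d = 0.71.
First term a = 4.83.
Formula: S_i = 4.83 + 0.71*i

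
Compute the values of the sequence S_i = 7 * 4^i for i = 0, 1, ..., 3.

This is a geometric sequence.
i=0: S_0 = 7 * 4^0 = 7
i=1: S_1 = 7 * 4^1 = 28
i=2: S_2 = 7 * 4^2 = 112
i=3: S_3 = 7 * 4^3 = 448
The first 4 terms are: [7, 28, 112, 448]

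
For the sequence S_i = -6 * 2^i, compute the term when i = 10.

S_10 = -6 * 2^10 = -6 * 1024 = -6144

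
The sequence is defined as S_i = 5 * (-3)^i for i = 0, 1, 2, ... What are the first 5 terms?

This is a geometric sequence.
i=0: S_0 = 5 * (-3)^0 = 5
i=1: S_1 = 5 * (-3)^1 = -15
i=2: S_2 = 5 * (-3)^2 = 45
i=3: S_3 = 5 * (-3)^3 = -135
i=4: S_4 = 5 * (-3)^4 = 405
The first 5 terms are: [5, -15, 45, -135, 405]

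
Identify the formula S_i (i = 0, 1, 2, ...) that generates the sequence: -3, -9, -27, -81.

Check ratios: -9 / -3 = 3.0
Common ratio r = 3.
First term a = -3.
Formula: S_i = -3 * 3^i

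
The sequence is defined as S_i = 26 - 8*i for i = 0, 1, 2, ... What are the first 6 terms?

This is an arithmetic sequence.
i=0: S_0 = 26 + -8*0 = 26
i=1: S_1 = 26 + -8*1 = 18
i=2: S_2 = 26 + -8*2 = 10
i=3: S_3 = 26 + -8*3 = 2
i=4: S_4 = 26 + -8*4 = -6
i=5: S_5 = 26 + -8*5 = -14
The first 6 terms are: [26, 18, 10, 2, -6, -14]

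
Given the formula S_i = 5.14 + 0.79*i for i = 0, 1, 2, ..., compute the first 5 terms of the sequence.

This is an arithmetic sequence.
i=0: S_0 = 5.14 + 0.79*0 = 5.14
i=1: S_1 = 5.14 + 0.79*1 = 5.93
i=2: S_2 = 5.14 + 0.79*2 = 6.72
i=3: S_3 = 5.14 + 0.79*3 = 7.51
i=4: S_4 = 5.14 + 0.79*4 = 8.3
The first 5 terms are: [5.14, 5.93, 6.72, 7.51, 8.3]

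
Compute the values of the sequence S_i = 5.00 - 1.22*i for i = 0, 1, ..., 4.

This is an arithmetic sequence.
i=0: S_0 = 5.0 + -1.22*0 = 5.0
i=1: S_1 = 5.0 + -1.22*1 = 3.78
i=2: S_2 = 5.0 + -1.22*2 = 2.56
i=3: S_3 = 5.0 + -1.22*3 = 1.34
i=4: S_4 = 5.0 + -1.22*4 = 0.12
The first 5 terms are: [5.0, 3.78, 2.56, 1.34, 0.12]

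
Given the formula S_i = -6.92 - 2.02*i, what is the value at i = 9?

S_9 = -6.92 + -2.02*9 = -6.92 + -18.18 = -25.1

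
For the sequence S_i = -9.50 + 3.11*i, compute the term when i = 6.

S_6 = -9.5 + 3.11*6 = -9.5 + 18.66 = 9.16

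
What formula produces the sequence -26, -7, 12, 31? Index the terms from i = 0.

Check differences: -7 - -26 = 19
12 - -7 = 19
Common difference d = 19.
First term a = -26.
Formula: S_i = -26 + 19*i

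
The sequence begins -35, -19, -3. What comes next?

Differences: -19 - -35 = 16
This is an arithmetic sequence with common difference d = 16.
Next term = -3 + 16 = 13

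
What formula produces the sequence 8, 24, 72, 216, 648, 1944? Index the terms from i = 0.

Check ratios: 24 / 8 = 3.0
Common ratio r = 3.
First term a = 8.
Formula: S_i = 8 * 3^i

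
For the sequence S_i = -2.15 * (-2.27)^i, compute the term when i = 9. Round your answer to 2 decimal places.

S_9 = -2.15 * (-2.27)^9 ≈ -2.15 * -1600.4154 ≈ 3440.89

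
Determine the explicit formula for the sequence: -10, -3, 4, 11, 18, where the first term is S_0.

Check differences: -3 - -10 = 7
4 - -3 = 7
Common difference d = 7.
First term a = -10.
Formula: S_i = -10 + 7*i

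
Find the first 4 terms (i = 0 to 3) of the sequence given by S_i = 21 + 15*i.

This is an arithmetic sequence.
i=0: S_0 = 21 + 15*0 = 21
i=1: S_1 = 21 + 15*1 = 36
i=2: S_2 = 21 + 15*2 = 51
i=3: S_3 = 21 + 15*3 = 66
The first 4 terms are: [21, 36, 51, 66]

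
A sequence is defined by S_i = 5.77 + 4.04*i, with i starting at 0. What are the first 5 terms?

This is an arithmetic sequence.
i=0: S_0 = 5.77 + 4.04*0 = 5.77
i=1: S_1 = 5.77 + 4.04*1 = 9.81
i=2: S_2 = 5.77 + 4.04*2 = 13.85
i=3: S_3 = 5.77 + 4.04*3 = 17.89
i=4: S_4 = 5.77 + 4.04*4 = 21.93
The first 5 terms are: [5.77, 9.81, 13.85, 17.89, 21.93]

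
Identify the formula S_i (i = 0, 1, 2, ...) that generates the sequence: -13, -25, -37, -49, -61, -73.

Check differences: -25 - -13 = -12
-37 - -25 = -12
Common difference d = -12.
First term a = -13.
Formula: S_i = -13 - 12*i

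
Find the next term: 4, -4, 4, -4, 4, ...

Ratios: -4 / 4 = -1.0
This is a geometric sequence with common ratio r = -1.
Next term = 4 * -1 = -4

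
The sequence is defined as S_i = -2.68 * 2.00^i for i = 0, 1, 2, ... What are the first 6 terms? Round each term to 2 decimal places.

This is a geometric sequence.
i=0: S_0 = -2.68 * 2.0^0 = -2.68
i=1: S_1 = -2.68 * 2.0^1 = -5.36
i=2: S_2 = -2.68 * 2.0^2 = -10.72
i=3: S_3 = -2.68 * 2.0^3 = -21.44
i=4: S_4 = -2.68 * 2.0^4 = -42.88
i=5: S_5 = -2.68 * 2.0^5 = -85.76
The first 6 terms are: [-2.68, -5.36, -10.72, -21.44, -42.88, -85.76]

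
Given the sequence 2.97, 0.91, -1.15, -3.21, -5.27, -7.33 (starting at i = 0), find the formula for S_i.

Check differences: 0.91 - 2.97 = -2.06
-1.15 - 0.91 = -2.06
Common difference d = -2.06.
First term a = 2.97.
Formula: S_i = 2.97 - 2.06*i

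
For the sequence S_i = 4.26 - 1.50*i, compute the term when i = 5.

S_5 = 4.26 + -1.5*5 = 4.26 + -7.5 = -3.24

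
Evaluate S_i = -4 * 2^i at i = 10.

S_10 = -4 * 2^10 = -4 * 1024 = -4096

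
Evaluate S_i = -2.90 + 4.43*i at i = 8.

S_8 = -2.9 + 4.43*8 = -2.9 + 35.44 = 32.54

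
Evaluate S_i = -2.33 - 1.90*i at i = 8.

S_8 = -2.33 + -1.9*8 = -2.33 + -15.2 = -17.53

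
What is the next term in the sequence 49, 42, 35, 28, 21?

Differences: 42 - 49 = -7
This is an arithmetic sequence with common difference d = -7.
Next term = 21 + -7 = 14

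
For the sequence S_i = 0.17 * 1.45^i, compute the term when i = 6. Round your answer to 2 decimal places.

S_6 = 0.17 * 1.45^6 ≈ 0.17 * 9.2941 ≈ 1.58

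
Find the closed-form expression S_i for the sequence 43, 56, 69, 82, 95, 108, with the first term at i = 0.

Check differences: 56 - 43 = 13
69 - 56 = 13
Common difference d = 13.
First term a = 43.
Formula: S_i = 43 + 13*i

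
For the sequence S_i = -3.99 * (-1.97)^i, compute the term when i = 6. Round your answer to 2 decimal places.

S_6 = -3.99 * (-1.97)^6 ≈ -3.99 * 58.4517 ≈ -233.22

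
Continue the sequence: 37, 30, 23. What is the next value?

Differences: 30 - 37 = -7
This is an arithmetic sequence with common difference d = -7.
Next term = 23 + -7 = 16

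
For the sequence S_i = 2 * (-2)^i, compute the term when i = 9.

S_9 = 2 * (-2)^9 = 2 * -512 = -1024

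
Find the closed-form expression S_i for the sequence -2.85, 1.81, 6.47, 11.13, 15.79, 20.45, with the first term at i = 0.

Check differences: 1.81 - -2.85 = 4.66
6.47 - 1.81 = 4.66
Common difference d = 4.66.
First term a = -2.85.
Formula: S_i = -2.85 + 4.66*i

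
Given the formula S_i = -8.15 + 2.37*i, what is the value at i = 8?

S_8 = -8.15 + 2.37*8 = -8.15 + 18.96 = 10.81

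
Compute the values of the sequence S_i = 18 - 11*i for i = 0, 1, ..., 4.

This is an arithmetic sequence.
i=0: S_0 = 18 + -11*0 = 18
i=1: S_1 = 18 + -11*1 = 7
i=2: S_2 = 18 + -11*2 = -4
i=3: S_3 = 18 + -11*3 = -15
i=4: S_4 = 18 + -11*4 = -26
The first 5 terms are: [18, 7, -4, -15, -26]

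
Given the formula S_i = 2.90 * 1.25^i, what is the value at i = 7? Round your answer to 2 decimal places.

S_7 = 2.9 * 1.25^7 ≈ 2.9 * 4.7684 ≈ 13.83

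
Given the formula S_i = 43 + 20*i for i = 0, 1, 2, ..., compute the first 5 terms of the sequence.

This is an arithmetic sequence.
i=0: S_0 = 43 + 20*0 = 43
i=1: S_1 = 43 + 20*1 = 63
i=2: S_2 = 43 + 20*2 = 83
i=3: S_3 = 43 + 20*3 = 103
i=4: S_4 = 43 + 20*4 = 123
The first 5 terms are: [43, 63, 83, 103, 123]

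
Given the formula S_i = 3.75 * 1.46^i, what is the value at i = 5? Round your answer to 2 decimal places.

S_5 = 3.75 * 1.46^5 ≈ 3.75 * 6.6338 ≈ 24.88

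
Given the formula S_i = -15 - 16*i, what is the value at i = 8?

S_8 = -15 + -16*8 = -15 + -128 = -143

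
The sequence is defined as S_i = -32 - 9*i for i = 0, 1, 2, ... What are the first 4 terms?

This is an arithmetic sequence.
i=0: S_0 = -32 + -9*0 = -32
i=1: S_1 = -32 + -9*1 = -41
i=2: S_2 = -32 + -9*2 = -50
i=3: S_3 = -32 + -9*3 = -59
The first 4 terms are: [-32, -41, -50, -59]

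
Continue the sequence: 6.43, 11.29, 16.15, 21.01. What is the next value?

Differences: 11.29 - 6.43 = 4.86
This is an arithmetic sequence with common difference d = 4.86.
Next term = 21.01 + 4.86 = 25.87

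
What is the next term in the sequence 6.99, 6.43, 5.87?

Differences: 6.43 - 6.99 = -0.56
This is an arithmetic sequence with common difference d = -0.56.
Next term = 5.87 + -0.56 = 5.31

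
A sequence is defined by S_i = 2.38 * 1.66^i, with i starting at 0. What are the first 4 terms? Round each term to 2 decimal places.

This is a geometric sequence.
i=0: S_0 = 2.38 * 1.66^0 = 2.38
i=1: S_1 = 2.38 * 1.66^1 ≈ 3.95
i=2: S_2 = 2.38 * 1.66^2 ≈ 6.56
i=3: S_3 = 2.38 * 1.66^3 ≈ 10.89
The first 4 terms are: [2.38, 3.95, 6.56, 10.89]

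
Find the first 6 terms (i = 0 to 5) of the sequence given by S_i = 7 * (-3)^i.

This is a geometric sequence.
i=0: S_0 = 7 * (-3)^0 = 7
i=1: S_1 = 7 * (-3)^1 = -21
i=2: S_2 = 7 * (-3)^2 = 63
i=3: S_3 = 7 * (-3)^3 = -189
i=4: S_4 = 7 * (-3)^4 = 567
i=5: S_5 = 7 * (-3)^5 = -1701
The first 6 terms are: [7, -21, 63, -189, 567, -1701]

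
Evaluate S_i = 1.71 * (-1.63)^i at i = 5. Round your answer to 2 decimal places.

S_5 = 1.71 * (-1.63)^5 ≈ 1.71 * -11.5064 ≈ -19.68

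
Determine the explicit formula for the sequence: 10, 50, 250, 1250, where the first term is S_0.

Check ratios: 50 / 10 = 5.0
Common ratio r = 5.
First term a = 10.
Formula: S_i = 10 * 5^i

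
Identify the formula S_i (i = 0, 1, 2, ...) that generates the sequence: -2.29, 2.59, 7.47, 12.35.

Check differences: 2.59 - -2.29 = 4.88
7.47 - 2.59 = 4.88
Common difference d = 4.88.
First term a = -2.29.
Formula: S_i = -2.29 + 4.88*i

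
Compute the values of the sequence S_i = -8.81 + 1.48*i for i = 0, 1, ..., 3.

This is an arithmetic sequence.
i=0: S_0 = -8.81 + 1.48*0 = -8.81
i=1: S_1 = -8.81 + 1.48*1 = -7.33
i=2: S_2 = -8.81 + 1.48*2 = -5.85
i=3: S_3 = -8.81 + 1.48*3 = -4.37
The first 4 terms are: [-8.81, -7.33, -5.85, -4.37]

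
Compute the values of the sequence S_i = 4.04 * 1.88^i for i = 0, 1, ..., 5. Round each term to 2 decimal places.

This is a geometric sequence.
i=0: S_0 = 4.04 * 1.88^0 = 4.04
i=1: S_1 = 4.04 * 1.88^1 ≈ 7.6
i=2: S_2 = 4.04 * 1.88^2 ≈ 14.28
i=3: S_3 = 4.04 * 1.88^3 ≈ 26.84
i=4: S_4 = 4.04 * 1.88^4 ≈ 50.47
i=5: S_5 = 4.04 * 1.88^5 ≈ 94.88
The first 6 terms are: [4.04, 7.6, 14.28, 26.84, 50.47, 94.88]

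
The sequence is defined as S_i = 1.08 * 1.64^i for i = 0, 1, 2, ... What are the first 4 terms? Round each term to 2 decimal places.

This is a geometric sequence.
i=0: S_0 = 1.08 * 1.64^0 = 1.08
i=1: S_1 = 1.08 * 1.64^1 ≈ 1.77
i=2: S_2 = 1.08 * 1.64^2 ≈ 2.9
i=3: S_3 = 1.08 * 1.64^3 ≈ 4.76
The first 4 terms are: [1.08, 1.77, 2.9, 4.76]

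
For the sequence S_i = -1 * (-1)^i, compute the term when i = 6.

S_6 = -1 * (-1)^6 = -1 * 1 = -1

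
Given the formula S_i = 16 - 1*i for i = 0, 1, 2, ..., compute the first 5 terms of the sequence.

This is an arithmetic sequence.
i=0: S_0 = 16 + -1*0 = 16
i=1: S_1 = 16 + -1*1 = 15
i=2: S_2 = 16 + -1*2 = 14
i=3: S_3 = 16 + -1*3 = 13
i=4: S_4 = 16 + -1*4 = 12
The first 5 terms are: [16, 15, 14, 13, 12]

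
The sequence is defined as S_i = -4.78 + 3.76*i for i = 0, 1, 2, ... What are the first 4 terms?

This is an arithmetic sequence.
i=0: S_0 = -4.78 + 3.76*0 = -4.78
i=1: S_1 = -4.78 + 3.76*1 = -1.02
i=2: S_2 = -4.78 + 3.76*2 = 2.74
i=3: S_3 = -4.78 + 3.76*3 = 6.5
The first 4 terms are: [-4.78, -1.02, 2.74, 6.5]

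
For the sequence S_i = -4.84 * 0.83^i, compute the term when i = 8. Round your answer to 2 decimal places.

S_8 = -4.84 * 0.83^8 ≈ -4.84 * 0.2252 ≈ -1.09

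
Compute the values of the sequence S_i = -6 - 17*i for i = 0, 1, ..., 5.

This is an arithmetic sequence.
i=0: S_0 = -6 + -17*0 = -6
i=1: S_1 = -6 + -17*1 = -23
i=2: S_2 = -6 + -17*2 = -40
i=3: S_3 = -6 + -17*3 = -57
i=4: S_4 = -6 + -17*4 = -74
i=5: S_5 = -6 + -17*5 = -91
The first 6 terms are: [-6, -23, -40, -57, -74, -91]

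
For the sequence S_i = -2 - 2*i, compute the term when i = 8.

S_8 = -2 + -2*8 = -2 + -16 = -18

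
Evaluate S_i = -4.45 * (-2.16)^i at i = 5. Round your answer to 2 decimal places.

S_5 = -4.45 * (-2.16)^5 ≈ -4.45 * -47.0185 ≈ 209.23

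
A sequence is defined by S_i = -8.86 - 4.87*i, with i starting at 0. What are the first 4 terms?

This is an arithmetic sequence.
i=0: S_0 = -8.86 + -4.87*0 = -8.86
i=1: S_1 = -8.86 + -4.87*1 = -13.73
i=2: S_2 = -8.86 + -4.87*2 = -18.6
i=3: S_3 = -8.86 + -4.87*3 = -23.47
The first 4 terms are: [-8.86, -13.73, -18.6, -23.47]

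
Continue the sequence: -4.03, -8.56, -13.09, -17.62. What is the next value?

Differences: -8.56 - -4.03 = -4.53
This is an arithmetic sequence with common difference d = -4.53.
Next term = -17.62 + -4.53 = -22.15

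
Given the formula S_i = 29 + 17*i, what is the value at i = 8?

S_8 = 29 + 17*8 = 29 + 136 = 165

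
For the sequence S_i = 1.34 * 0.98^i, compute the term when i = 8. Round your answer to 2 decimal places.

S_8 = 1.34 * 0.98^8 ≈ 1.34 * 0.8508 ≈ 1.14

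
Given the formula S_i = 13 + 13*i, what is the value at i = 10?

S_10 = 13 + 13*10 = 13 + 130 = 143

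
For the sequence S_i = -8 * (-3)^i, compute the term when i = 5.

S_5 = -8 * (-3)^5 = -8 * -243 = 1944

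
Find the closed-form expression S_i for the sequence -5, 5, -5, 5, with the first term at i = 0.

Check ratios: 5 / -5 = -1.0
Common ratio r = -1.
First term a = -5.
Formula: S_i = -5 * (-1)^i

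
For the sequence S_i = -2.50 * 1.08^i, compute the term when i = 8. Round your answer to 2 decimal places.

S_8 = -2.5 * 1.08^8 ≈ -2.5 * 1.8509 ≈ -4.63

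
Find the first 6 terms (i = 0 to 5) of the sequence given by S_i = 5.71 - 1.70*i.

This is an arithmetic sequence.
i=0: S_0 = 5.71 + -1.7*0 = 5.71
i=1: S_1 = 5.71 + -1.7*1 = 4.01
i=2: S_2 = 5.71 + -1.7*2 = 2.31
i=3: S_3 = 5.71 + -1.7*3 = 0.61
i=4: S_4 = 5.71 + -1.7*4 = -1.09
i=5: S_5 = 5.71 + -1.7*5 = -2.79
The first 6 terms are: [5.71, 4.01, 2.31, 0.61, -1.09, -2.79]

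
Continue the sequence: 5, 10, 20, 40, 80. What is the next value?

Ratios: 10 / 5 = 2.0
This is a geometric sequence with common ratio r = 2.
Next term = 80 * 2 = 160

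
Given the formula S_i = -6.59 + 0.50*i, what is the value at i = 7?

S_7 = -6.59 + 0.5*7 = -6.59 + 3.5 = -3.09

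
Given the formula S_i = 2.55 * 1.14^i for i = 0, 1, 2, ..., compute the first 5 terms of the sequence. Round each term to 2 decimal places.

This is a geometric sequence.
i=0: S_0 = 2.55 * 1.14^0 = 2.55
i=1: S_1 = 2.55 * 1.14^1 ≈ 2.91
i=2: S_2 = 2.55 * 1.14^2 ≈ 3.31
i=3: S_3 = 2.55 * 1.14^3 ≈ 3.78
i=4: S_4 = 2.55 * 1.14^4 ≈ 4.31
The first 5 terms are: [2.55, 2.91, 3.31, 3.78, 4.31]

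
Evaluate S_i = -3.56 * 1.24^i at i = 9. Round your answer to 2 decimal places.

S_9 = -3.56 * 1.24^9 ≈ -3.56 * 6.931 ≈ -24.67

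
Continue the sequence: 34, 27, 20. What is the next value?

Differences: 27 - 34 = -7
This is an arithmetic sequence with common difference d = -7.
Next term = 20 + -7 = 13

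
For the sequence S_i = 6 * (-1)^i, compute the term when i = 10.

S_10 = 6 * (-1)^10 = 6 * 1 = 6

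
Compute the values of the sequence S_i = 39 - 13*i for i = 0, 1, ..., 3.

This is an arithmetic sequence.
i=0: S_0 = 39 + -13*0 = 39
i=1: S_1 = 39 + -13*1 = 26
i=2: S_2 = 39 + -13*2 = 13
i=3: S_3 = 39 + -13*3 = 0
The first 4 terms are: [39, 26, 13, 0]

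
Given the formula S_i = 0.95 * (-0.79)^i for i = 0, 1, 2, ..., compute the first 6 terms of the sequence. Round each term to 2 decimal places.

This is a geometric sequence.
i=0: S_0 = 0.95 * (-0.79)^0 = 0.95
i=1: S_1 = 0.95 * (-0.79)^1 ≈ -0.75
i=2: S_2 = 0.95 * (-0.79)^2 ≈ 0.59
i=3: S_3 = 0.95 * (-0.79)^3 ≈ -0.47
i=4: S_4 = 0.95 * (-0.79)^4 ≈ 0.37
i=5: S_5 = 0.95 * (-0.79)^5 ≈ -0.29
The first 6 terms are: [0.95, -0.75, 0.59, -0.47, 0.37, -0.29]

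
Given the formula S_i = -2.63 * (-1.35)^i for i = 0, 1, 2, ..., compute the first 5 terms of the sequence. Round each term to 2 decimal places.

This is a geometric sequence.
i=0: S_0 = -2.63 * (-1.35)^0 = -2.63
i=1: S_1 = -2.63 * (-1.35)^1 ≈ 3.55
i=2: S_2 = -2.63 * (-1.35)^2 ≈ -4.79
i=3: S_3 = -2.63 * (-1.35)^3 ≈ 6.47
i=4: S_4 = -2.63 * (-1.35)^4 ≈ -8.74
The first 5 terms are: [-2.63, 3.55, -4.79, 6.47, -8.74]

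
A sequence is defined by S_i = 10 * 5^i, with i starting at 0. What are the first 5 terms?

This is a geometric sequence.
i=0: S_0 = 10 * 5^0 = 10
i=1: S_1 = 10 * 5^1 = 50
i=2: S_2 = 10 * 5^2 = 250
i=3: S_3 = 10 * 5^3 = 1250
i=4: S_4 = 10 * 5^4 = 6250
The first 5 terms are: [10, 50, 250, 1250, 6250]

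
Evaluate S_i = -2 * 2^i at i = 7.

S_7 = -2 * 2^7 = -2 * 128 = -256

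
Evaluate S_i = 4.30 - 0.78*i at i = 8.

S_8 = 4.3 + -0.78*8 = 4.3 + -6.24 = -1.94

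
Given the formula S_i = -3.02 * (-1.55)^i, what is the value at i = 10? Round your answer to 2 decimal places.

S_10 = -3.02 * (-1.55)^10 ≈ -3.02 * 80.0418 ≈ -241.73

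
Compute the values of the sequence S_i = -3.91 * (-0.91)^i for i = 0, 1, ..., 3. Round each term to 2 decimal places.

This is a geometric sequence.
i=0: S_0 = -3.91 * (-0.91)^0 = -3.91
i=1: S_1 = -3.91 * (-0.91)^1 ≈ 3.56
i=2: S_2 = -3.91 * (-0.91)^2 ≈ -3.24
i=3: S_3 = -3.91 * (-0.91)^3 ≈ 2.95
The first 4 terms are: [-3.91, 3.56, -3.24, 2.95]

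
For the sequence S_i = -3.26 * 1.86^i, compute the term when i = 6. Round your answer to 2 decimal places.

S_6 = -3.26 * 1.86^6 ≈ -3.26 * 41.4074 ≈ -134.99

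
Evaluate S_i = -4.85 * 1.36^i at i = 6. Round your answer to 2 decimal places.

S_6 = -4.85 * 1.36^6 ≈ -4.85 * 6.3275 ≈ -30.69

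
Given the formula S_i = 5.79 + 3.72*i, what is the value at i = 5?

S_5 = 5.79 + 3.72*5 = 5.79 + 18.6 = 24.39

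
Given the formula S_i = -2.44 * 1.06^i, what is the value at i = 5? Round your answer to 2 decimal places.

S_5 = -2.44 * 1.06^5 ≈ -2.44 * 1.3382 ≈ -3.27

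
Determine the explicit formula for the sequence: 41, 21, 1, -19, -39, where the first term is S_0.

Check differences: 21 - 41 = -20
1 - 21 = -20
Common difference d = -20.
First term a = 41.
Formula: S_i = 41 - 20*i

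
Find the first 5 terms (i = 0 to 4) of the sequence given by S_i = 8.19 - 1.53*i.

This is an arithmetic sequence.
i=0: S_0 = 8.19 + -1.53*0 = 8.19
i=1: S_1 = 8.19 + -1.53*1 = 6.66
i=2: S_2 = 8.19 + -1.53*2 = 5.13
i=3: S_3 = 8.19 + -1.53*3 = 3.6
i=4: S_4 = 8.19 + -1.53*4 = 2.07
The first 5 terms are: [8.19, 6.66, 5.13, 3.6, 2.07]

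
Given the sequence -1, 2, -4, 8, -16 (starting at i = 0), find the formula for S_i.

Check ratios: 2 / -1 = -2.0
Common ratio r = -2.
First term a = -1.
Formula: S_i = -1 * (-2)^i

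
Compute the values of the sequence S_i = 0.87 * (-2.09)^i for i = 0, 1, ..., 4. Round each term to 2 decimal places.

This is a geometric sequence.
i=0: S_0 = 0.87 * (-2.09)^0 = 0.87
i=1: S_1 = 0.87 * (-2.09)^1 ≈ -1.82
i=2: S_2 = 0.87 * (-2.09)^2 ≈ 3.8
i=3: S_3 = 0.87 * (-2.09)^3 ≈ -7.94
i=4: S_4 = 0.87 * (-2.09)^4 ≈ 16.6
The first 5 terms are: [0.87, -1.82, 3.8, -7.94, 16.6]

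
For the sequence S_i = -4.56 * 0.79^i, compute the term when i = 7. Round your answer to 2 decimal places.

S_7 = -4.56 * 0.79^7 ≈ -4.56 * 0.192 ≈ -0.88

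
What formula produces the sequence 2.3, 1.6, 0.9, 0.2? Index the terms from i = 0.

Check differences: 1.6 - 2.3 = -0.7
0.9 - 1.6 = -0.7
Common difference d = -0.7.
First term a = 2.3.
Formula: S_i = 2.30 - 0.70*i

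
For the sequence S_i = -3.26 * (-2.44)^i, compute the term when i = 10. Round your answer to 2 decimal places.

S_10 = -3.26 * (-2.44)^10 ≈ -3.26 * 7479.9426 ≈ -24384.61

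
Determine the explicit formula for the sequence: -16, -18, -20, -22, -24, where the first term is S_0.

Check differences: -18 - -16 = -2
-20 - -18 = -2
Common difference d = -2.
First term a = -16.
Formula: S_i = -16 - 2*i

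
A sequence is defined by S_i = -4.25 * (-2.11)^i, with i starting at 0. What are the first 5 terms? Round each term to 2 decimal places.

This is a geometric sequence.
i=0: S_0 = -4.25 * (-2.11)^0 = -4.25
i=1: S_1 = -4.25 * (-2.11)^1 ≈ 8.97
i=2: S_2 = -4.25 * (-2.11)^2 ≈ -18.92
i=3: S_3 = -4.25 * (-2.11)^3 ≈ 39.92
i=4: S_4 = -4.25 * (-2.11)^4 ≈ -84.24
The first 5 terms are: [-4.25, 8.97, -18.92, 39.92, -84.24]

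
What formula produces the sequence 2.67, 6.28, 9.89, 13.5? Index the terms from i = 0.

Check differences: 6.28 - 2.67 = 3.61
9.89 - 6.28 = 3.61
Common difference d = 3.61.
First term a = 2.67.
Formula: S_i = 2.67 + 3.61*i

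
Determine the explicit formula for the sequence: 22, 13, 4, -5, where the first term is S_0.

Check differences: 13 - 22 = -9
4 - 13 = -9
Common difference d = -9.
First term a = 22.
Formula: S_i = 22 - 9*i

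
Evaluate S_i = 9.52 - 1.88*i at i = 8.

S_8 = 9.52 + -1.88*8 = 9.52 + -15.04 = -5.52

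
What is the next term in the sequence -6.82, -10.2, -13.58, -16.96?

Differences: -10.2 - -6.82 = -3.38
This is an arithmetic sequence with common difference d = -3.38.
Next term = -16.96 + -3.38 = -20.34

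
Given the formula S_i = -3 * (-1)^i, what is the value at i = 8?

S_8 = -3 * (-1)^8 = -3 * 1 = -3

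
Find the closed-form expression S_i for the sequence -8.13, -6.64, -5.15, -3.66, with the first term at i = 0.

Check differences: -6.64 - -8.13 = 1.49
-5.15 - -6.64 = 1.49
Common difference d = 1.49.
First term a = -8.13.
Formula: S_i = -8.13 + 1.49*i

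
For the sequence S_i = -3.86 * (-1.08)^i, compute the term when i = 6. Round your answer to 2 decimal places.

S_6 = -3.86 * (-1.08)^6 ≈ -3.86 * 1.5869 ≈ -6.13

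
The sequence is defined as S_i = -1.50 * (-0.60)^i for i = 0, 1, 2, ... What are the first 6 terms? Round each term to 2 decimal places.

This is a geometric sequence.
i=0: S_0 = -1.5 * (-0.6)^0 = -1.5
i=1: S_1 = -1.5 * (-0.6)^1 = 0.9
i=2: S_2 = -1.5 * (-0.6)^2 = -0.54
i=3: S_3 = -1.5 * (-0.6)^3 ≈ 0.32
i=4: S_4 = -1.5 * (-0.6)^4 ≈ -0.19
i=5: S_5 = -1.5 * (-0.6)^5 ≈ 0.12
The first 6 terms are: [-1.5, 0.9, -0.54, 0.32, -0.19, 0.12]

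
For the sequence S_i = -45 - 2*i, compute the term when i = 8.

S_8 = -45 + -2*8 = -45 + -16 = -61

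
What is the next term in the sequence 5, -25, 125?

Ratios: -25 / 5 = -5.0
This is a geometric sequence with common ratio r = -5.
Next term = 125 * -5 = -625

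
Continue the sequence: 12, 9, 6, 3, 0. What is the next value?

Differences: 9 - 12 = -3
This is an arithmetic sequence with common difference d = -3.
Next term = 0 + -3 = -3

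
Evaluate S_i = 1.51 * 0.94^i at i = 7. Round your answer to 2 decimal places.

S_7 = 1.51 * 0.94^7 ≈ 1.51 * 0.6485 ≈ 0.98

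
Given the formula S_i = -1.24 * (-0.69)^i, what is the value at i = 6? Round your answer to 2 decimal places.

S_6 = -1.24 * (-0.69)^6 ≈ -1.24 * 0.1079 ≈ -0.13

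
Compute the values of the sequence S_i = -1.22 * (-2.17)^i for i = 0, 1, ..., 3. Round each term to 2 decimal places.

This is a geometric sequence.
i=0: S_0 = -1.22 * (-2.17)^0 = -1.22
i=1: S_1 = -1.22 * (-2.17)^1 ≈ 2.65
i=2: S_2 = -1.22 * (-2.17)^2 ≈ -5.74
i=3: S_3 = -1.22 * (-2.17)^3 ≈ 12.47
The first 4 terms are: [-1.22, 2.65, -5.74, 12.47]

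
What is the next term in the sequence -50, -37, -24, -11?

Differences: -37 - -50 = 13
This is an arithmetic sequence with common difference d = 13.
Next term = -11 + 13 = 2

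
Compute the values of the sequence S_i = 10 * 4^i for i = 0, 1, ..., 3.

This is a geometric sequence.
i=0: S_0 = 10 * 4^0 = 10
i=1: S_1 = 10 * 4^1 = 40
i=2: S_2 = 10 * 4^2 = 160
i=3: S_3 = 10 * 4^3 = 640
The first 4 terms are: [10, 40, 160, 640]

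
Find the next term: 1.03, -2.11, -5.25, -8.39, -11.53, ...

Differences: -2.11 - 1.03 = -3.14
This is an arithmetic sequence with common difference d = -3.14.
Next term = -11.53 + -3.14 = -14.67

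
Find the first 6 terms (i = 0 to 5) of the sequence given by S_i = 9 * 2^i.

This is a geometric sequence.
i=0: S_0 = 9 * 2^0 = 9
i=1: S_1 = 9 * 2^1 = 18
i=2: S_2 = 9 * 2^2 = 36
i=3: S_3 = 9 * 2^3 = 72
i=4: S_4 = 9 * 2^4 = 144
i=5: S_5 = 9 * 2^5 = 288
The first 6 terms are: [9, 18, 36, 72, 144, 288]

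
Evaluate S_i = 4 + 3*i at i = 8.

S_8 = 4 + 3*8 = 4 + 24 = 28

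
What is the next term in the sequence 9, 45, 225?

Ratios: 45 / 9 = 5.0
This is a geometric sequence with common ratio r = 5.
Next term = 225 * 5 = 1125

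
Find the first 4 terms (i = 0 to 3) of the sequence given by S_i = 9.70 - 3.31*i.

This is an arithmetic sequence.
i=0: S_0 = 9.7 + -3.31*0 = 9.7
i=1: S_1 = 9.7 + -3.31*1 = 6.39
i=2: S_2 = 9.7 + -3.31*2 = 3.08
i=3: S_3 = 9.7 + -3.31*3 = -0.23
The first 4 terms are: [9.7, 6.39, 3.08, -0.23]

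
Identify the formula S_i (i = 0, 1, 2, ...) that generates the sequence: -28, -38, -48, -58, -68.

Check differences: -38 - -28 = -10
-48 - -38 = -10
Common difference d = -10.
First term a = -28.
Formula: S_i = -28 - 10*i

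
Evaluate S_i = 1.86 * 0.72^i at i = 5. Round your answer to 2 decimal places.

S_5 = 1.86 * 0.72^5 ≈ 1.86 * 0.1935 ≈ 0.36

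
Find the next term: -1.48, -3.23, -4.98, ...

Differences: -3.23 - -1.48 = -1.75
This is an arithmetic sequence with common difference d = -1.75.
Next term = -4.98 + -1.75 = -6.73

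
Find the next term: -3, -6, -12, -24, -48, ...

Ratios: -6 / -3 = 2.0
This is a geometric sequence with common ratio r = 2.
Next term = -48 * 2 = -96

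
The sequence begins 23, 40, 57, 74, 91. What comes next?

Differences: 40 - 23 = 17
This is an arithmetic sequence with common difference d = 17.
Next term = 91 + 17 = 108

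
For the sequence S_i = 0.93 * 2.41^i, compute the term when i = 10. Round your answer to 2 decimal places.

S_10 = 0.93 * 2.41^10 ≈ 0.93 * 6609.5277 ≈ 6146.86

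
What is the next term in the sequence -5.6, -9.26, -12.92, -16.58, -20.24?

Differences: -9.26 - -5.6 = -3.66
This is an arithmetic sequence with common difference d = -3.66.
Next term = -20.24 + -3.66 = -23.9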